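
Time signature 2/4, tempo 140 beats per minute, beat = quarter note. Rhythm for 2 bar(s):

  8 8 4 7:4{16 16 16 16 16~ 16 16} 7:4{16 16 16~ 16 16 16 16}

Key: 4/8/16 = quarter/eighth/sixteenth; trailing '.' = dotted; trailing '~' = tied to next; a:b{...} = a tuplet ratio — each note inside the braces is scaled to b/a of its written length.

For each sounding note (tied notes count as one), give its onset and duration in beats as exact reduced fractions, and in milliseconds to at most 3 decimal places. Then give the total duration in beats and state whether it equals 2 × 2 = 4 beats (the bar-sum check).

1) 0.0ms=0b +214.286ms=1/2b
2) 214.286ms=1/2b +214.286ms=1/2b
3) 428.571ms=1b +428.571ms=1b
4) 857.143ms=2b +61.224ms=1/7b
5) 918.367ms=15/7b +61.224ms=1/7b
6) 979.592ms=16/7b +61.224ms=1/7b
7) 1040.816ms=17/7b +61.224ms=1/7b
8) 1102.041ms=18/7b +122.449ms=2/7b
9) 1224.49ms=20/7b +61.224ms=1/7b
10) 1285.714ms=3b +61.224ms=1/7b
11) 1346.939ms=22/7b +61.224ms=1/7b
12) 1408.163ms=23/7b +122.449ms=2/7b
13) 1530.612ms=25/7b +61.224ms=1/7b
14) 1591.837ms=26/7b +61.224ms=1/7b
15) 1653.061ms=27/7b +61.224ms=1/7b
Σ=4b of 4 (140bpm 2/4) — PASS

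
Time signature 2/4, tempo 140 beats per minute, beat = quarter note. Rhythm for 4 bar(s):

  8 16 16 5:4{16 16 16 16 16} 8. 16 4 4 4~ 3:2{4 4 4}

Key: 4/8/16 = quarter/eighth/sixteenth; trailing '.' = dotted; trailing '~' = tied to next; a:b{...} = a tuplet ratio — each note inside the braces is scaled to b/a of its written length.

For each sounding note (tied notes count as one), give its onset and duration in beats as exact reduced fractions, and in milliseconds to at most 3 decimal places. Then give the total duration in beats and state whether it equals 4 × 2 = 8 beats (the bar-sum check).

1) 0.0ms=0b +214.286ms=1/2b
2) 214.286ms=1/2b +107.143ms=1/4b
3) 321.429ms=3/4b +107.143ms=1/4b
4) 428.571ms=1b +85.714ms=1/5b
5) 514.286ms=6/5b +85.714ms=1/5b
6) 600.0ms=7/5b +85.714ms=1/5b
7) 685.714ms=8/5b +85.714ms=1/5b
8) 771.429ms=9/5b +85.714ms=1/5b
9) 857.143ms=2b +321.429ms=3/4b
10) 1178.571ms=11/4b +107.143ms=1/4b
11) 1285.714ms=3b +428.571ms=1b
12) 1714.286ms=4b +428.571ms=1b
13) 2142.857ms=5b +714.286ms=5/3b
14) 2857.143ms=20/3b +285.714ms=2/3b
15) 3142.857ms=22/3b +285.714ms=2/3b
Σ=8b of 8 (140bpm 2/4) — PASS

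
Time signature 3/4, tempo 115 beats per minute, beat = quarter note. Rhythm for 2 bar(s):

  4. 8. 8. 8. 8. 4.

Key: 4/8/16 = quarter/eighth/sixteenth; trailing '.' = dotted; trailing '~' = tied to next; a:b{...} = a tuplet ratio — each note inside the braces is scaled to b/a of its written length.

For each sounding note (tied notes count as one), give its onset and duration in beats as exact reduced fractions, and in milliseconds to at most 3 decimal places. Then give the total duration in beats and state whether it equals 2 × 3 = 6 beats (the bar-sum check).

1) 0.0ms=0b +782.609ms=3/2b
2) 782.609ms=3/2b +391.304ms=3/4b
3) 1173.913ms=9/4b +391.304ms=3/4b
4) 1565.217ms=3b +391.304ms=3/4b
5) 1956.522ms=15/4b +391.304ms=3/4b
6) 2347.826ms=9/2b +782.609ms=3/2b
Σ=6b of 6 (115bpm 3/4) — PASS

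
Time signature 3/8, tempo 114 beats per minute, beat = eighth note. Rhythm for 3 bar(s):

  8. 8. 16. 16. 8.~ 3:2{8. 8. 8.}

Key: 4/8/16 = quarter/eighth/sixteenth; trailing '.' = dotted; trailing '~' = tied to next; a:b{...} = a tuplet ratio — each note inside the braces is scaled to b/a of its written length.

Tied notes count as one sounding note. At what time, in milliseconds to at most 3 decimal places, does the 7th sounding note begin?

1. 0.0ms @ 0 + 789.474ms (3/2)
2. 789.474ms @ 3/2 + 789.474ms (3/2)
3. 1578.947ms @ 3 + 394.737ms (3/4)
4. 1973.684ms @ 15/4 + 394.737ms (3/4)
5. 2368.421ms @ 9/2 + 1315.789ms (5/2)
6. 3684.211ms @ 7 + 526.316ms (1)
7. 4210.526ms @ 8 + 526.316ms (1)

note 7 onset = 8b = 4210.526ms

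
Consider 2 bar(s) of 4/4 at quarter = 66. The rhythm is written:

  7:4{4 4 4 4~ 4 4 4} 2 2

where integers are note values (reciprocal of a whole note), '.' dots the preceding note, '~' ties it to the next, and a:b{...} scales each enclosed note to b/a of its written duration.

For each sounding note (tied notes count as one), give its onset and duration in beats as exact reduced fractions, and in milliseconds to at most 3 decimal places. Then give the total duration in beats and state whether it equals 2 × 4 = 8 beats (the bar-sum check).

1) 0.0ms=0b +519.481ms=4/7b
2) 519.481ms=4/7b +519.481ms=4/7b
3) 1038.961ms=8/7b +519.481ms=4/7b
4) 1558.442ms=12/7b +1038.961ms=8/7b
5) 2597.403ms=20/7b +519.481ms=4/7b
6) 3116.883ms=24/7b +519.481ms=4/7b
7) 3636.364ms=4b +1818.182ms=2b
8) 5454.545ms=6b +1818.182ms=2b
Σ=8b of 8 (66bpm 4/4) — PASS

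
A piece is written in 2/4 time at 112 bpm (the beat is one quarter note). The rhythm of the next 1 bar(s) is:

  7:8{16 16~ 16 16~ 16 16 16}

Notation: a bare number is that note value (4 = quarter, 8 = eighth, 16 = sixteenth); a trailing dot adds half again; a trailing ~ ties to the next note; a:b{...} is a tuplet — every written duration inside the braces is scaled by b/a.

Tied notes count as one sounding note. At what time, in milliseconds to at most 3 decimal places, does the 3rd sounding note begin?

1. 0.0ms @ 0 + 153.061ms (2/7)
2. 153.061ms @ 2/7 + 306.122ms (4/7)
3. 459.184ms @ 6/7 + 306.122ms (4/7)
4. 765.306ms @ 10/7 + 153.061ms (2/7)
5. 918.367ms @ 12/7 + 153.061ms (2/7)

note 3 onset = 6/7b = 459.184ms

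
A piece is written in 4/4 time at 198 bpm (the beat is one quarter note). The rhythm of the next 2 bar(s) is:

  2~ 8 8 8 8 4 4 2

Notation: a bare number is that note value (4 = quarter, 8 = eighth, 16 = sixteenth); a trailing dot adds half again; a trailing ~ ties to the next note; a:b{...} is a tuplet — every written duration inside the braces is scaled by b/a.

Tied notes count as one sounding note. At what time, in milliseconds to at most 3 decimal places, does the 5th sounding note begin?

1. 0.0ms @ 0 + 757.576ms (5/2)
2. 757.576ms @ 5/2 + 151.515ms (1/2)
3. 909.091ms @ 3 + 151.515ms (1/2)
4. 1060.606ms @ 7/2 + 151.515ms (1/2)
5. 1212.121ms @ 4 + 303.03ms (1)
6. 1515.152ms @ 5 + 303.03ms (1)
7. 1818.182ms @ 6 + 606.061ms (2)

note 5 onset = 4b = 1212.121ms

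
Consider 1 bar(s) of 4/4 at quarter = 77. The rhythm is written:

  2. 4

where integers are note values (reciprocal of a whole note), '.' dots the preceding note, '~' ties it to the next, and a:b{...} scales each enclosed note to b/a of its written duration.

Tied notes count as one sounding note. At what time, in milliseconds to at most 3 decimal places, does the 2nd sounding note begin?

note 2 onset = 3b = 2337.662ms

1. 0.0ms @ 0 + 2337.662ms (3)
2. 2337.662ms @ 3 + 779.221ms (1)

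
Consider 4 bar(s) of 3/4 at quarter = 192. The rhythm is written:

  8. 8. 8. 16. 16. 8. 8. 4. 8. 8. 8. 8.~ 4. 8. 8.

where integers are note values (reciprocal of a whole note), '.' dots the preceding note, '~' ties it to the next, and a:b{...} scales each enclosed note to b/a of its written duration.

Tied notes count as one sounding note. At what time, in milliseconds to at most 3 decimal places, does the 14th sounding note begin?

1. 0.0ms @ 0 + 234.375ms (3/4)
2. 234.375ms @ 3/4 + 234.375ms (3/4)
3. 468.75ms @ 3/2 + 234.375ms (3/4)
4. 703.125ms @ 9/4 + 117.188ms (3/8)
5. 820.312ms @ 21/8 + 117.188ms (3/8)
6. 937.5ms @ 3 + 234.375ms (3/4)
7. 1171.875ms @ 15/4 + 234.375ms (3/4)
8. 1406.25ms @ 9/2 + 468.75ms (3/2)
9. 1875.0ms @ 6 + 234.375ms (3/4)
10. 2109.375ms @ 27/4 + 234.375ms (3/4)
11. 2343.75ms @ 15/2 + 234.375ms (3/4)
12. 2578.125ms @ 33/4 + 703.125ms (9/4)
13. 3281.25ms @ 21/2 + 234.375ms (3/4)
14. 3515.625ms @ 45/4 + 234.375ms (3/4)

note 14 onset = 45/4b = 3515.625ms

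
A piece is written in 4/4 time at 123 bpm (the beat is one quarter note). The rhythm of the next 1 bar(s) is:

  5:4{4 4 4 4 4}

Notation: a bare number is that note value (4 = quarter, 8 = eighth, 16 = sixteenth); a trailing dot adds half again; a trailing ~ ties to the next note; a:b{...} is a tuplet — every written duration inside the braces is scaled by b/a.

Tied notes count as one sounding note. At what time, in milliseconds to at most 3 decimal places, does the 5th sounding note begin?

note 5 onset = 16/5b = 1560.976ms

1. 0.0ms @ 0 + 390.244ms (4/5)
2. 390.244ms @ 4/5 + 390.244ms (4/5)
3. 780.488ms @ 8/5 + 390.244ms (4/5)
4. 1170.732ms @ 12/5 + 390.244ms (4/5)
5. 1560.976ms @ 16/5 + 390.244ms (4/5)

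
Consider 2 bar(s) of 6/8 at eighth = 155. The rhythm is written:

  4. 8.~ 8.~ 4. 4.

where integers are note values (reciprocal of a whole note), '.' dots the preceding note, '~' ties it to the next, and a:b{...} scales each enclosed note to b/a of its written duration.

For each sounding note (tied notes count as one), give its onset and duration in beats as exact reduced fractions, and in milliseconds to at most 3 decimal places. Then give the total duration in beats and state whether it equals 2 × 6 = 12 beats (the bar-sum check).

1) 0.0ms=0b +1161.29ms=3b
2) 1161.29ms=3b +2322.581ms=6b
3) 3483.871ms=9b +1161.29ms=3b
Σ=12b of 12 (155bpm 6/8) — PASS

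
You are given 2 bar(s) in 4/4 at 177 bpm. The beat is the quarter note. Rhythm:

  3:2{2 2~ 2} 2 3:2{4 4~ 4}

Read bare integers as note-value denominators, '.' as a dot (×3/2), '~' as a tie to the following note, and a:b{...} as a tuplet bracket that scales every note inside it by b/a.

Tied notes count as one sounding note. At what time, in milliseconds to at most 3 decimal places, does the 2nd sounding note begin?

1. 0.0ms @ 0 + 451.977ms (4/3)
2. 451.977ms @ 4/3 + 903.955ms (8/3)
3. 1355.932ms @ 4 + 677.966ms (2)
4. 2033.898ms @ 6 + 225.989ms (2/3)
5. 2259.887ms @ 20/3 + 451.977ms (4/3)

note 2 onset = 4/3b = 451.977ms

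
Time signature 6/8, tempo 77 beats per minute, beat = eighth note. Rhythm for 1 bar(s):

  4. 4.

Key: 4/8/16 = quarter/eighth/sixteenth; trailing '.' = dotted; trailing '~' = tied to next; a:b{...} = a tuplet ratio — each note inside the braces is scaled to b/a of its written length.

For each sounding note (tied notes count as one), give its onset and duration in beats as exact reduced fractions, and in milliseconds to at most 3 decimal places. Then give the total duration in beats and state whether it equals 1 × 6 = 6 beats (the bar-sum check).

1) 0.0ms=0b +2337.662ms=3b
2) 2337.662ms=3b +2337.662ms=3b
Σ=6b of 6 (77bpm 6/8) — PASS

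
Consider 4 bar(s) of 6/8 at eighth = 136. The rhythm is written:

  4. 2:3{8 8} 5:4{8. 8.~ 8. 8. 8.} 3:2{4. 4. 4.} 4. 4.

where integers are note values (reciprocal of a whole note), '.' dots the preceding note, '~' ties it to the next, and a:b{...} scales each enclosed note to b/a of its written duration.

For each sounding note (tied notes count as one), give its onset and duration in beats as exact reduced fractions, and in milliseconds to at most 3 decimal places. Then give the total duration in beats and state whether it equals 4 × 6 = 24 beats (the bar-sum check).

1) 0.0ms=0b +1323.529ms=3b
2) 1323.529ms=3b +661.765ms=3/2b
3) 1985.294ms=9/2b +661.765ms=3/2b
4) 2647.059ms=6b +529.412ms=6/5b
5) 3176.471ms=36/5b +1058.824ms=12/5b
6) 4235.294ms=48/5b +529.412ms=6/5b
7) 4764.706ms=54/5b +529.412ms=6/5b
8) 5294.118ms=12b +882.353ms=2b
9) 6176.471ms=14b +882.353ms=2b
10) 7058.824ms=16b +882.353ms=2b
11) 7941.176ms=18b +1323.529ms=3b
12) 9264.706ms=21b +1323.529ms=3b
Σ=24b of 24 (136bpm 6/8) — PASS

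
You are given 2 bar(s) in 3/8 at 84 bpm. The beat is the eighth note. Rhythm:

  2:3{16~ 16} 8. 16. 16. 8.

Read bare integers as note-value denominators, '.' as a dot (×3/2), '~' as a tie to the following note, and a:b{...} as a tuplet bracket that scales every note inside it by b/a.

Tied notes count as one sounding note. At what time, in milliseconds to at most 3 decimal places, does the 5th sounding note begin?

1. 0.0ms @ 0 + 1071.429ms (3/2)
2. 1071.429ms @ 3/2 + 1071.429ms (3/2)
3. 2142.857ms @ 3 + 535.714ms (3/4)
4. 2678.571ms @ 15/4 + 535.714ms (3/4)
5. 3214.286ms @ 9/2 + 1071.429ms (3/2)

note 5 onset = 9/2b = 3214.286ms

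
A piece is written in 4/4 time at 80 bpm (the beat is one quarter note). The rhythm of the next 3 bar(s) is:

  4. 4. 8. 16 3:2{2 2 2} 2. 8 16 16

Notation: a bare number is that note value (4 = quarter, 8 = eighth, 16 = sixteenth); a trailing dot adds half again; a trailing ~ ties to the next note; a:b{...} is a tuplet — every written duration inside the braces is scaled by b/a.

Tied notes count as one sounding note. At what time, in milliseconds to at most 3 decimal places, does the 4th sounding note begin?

1. 0.0ms @ 0 + 1125.0ms (3/2)
2. 1125.0ms @ 3/2 + 1125.0ms (3/2)
3. 2250.0ms @ 3 + 562.5ms (3/4)
4. 2812.5ms @ 15/4 + 187.5ms (1/4)
5. 3000.0ms @ 4 + 1000.0ms (4/3)
6. 4000.0ms @ 16/3 + 1000.0ms (4/3)
7. 5000.0ms @ 20/3 + 1000.0ms (4/3)
8. 6000.0ms @ 8 + 2250.0ms (3)
9. 8250.0ms @ 11 + 375.0ms (1/2)
10. 8625.0ms @ 23/2 + 187.5ms (1/4)
11. 8812.5ms @ 47/4 + 187.5ms (1/4)

note 4 onset = 15/4b = 2812.5ms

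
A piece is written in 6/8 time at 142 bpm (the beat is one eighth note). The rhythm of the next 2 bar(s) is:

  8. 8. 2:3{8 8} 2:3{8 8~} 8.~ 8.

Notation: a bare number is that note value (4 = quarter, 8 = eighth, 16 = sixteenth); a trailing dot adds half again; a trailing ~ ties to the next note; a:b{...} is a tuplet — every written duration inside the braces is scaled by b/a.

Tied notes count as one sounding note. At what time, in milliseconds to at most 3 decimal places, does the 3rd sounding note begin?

1. 0.0ms @ 0 + 633.803ms (3/2)
2. 633.803ms @ 3/2 + 633.803ms (3/2)
3. 1267.606ms @ 3 + 633.803ms (3/2)
4. 1901.408ms @ 9/2 + 633.803ms (3/2)
5. 2535.211ms @ 6 + 633.803ms (3/2)
6. 3169.014ms @ 15/2 + 1901.408ms (9/2)

note 3 onset = 3b = 1267.606ms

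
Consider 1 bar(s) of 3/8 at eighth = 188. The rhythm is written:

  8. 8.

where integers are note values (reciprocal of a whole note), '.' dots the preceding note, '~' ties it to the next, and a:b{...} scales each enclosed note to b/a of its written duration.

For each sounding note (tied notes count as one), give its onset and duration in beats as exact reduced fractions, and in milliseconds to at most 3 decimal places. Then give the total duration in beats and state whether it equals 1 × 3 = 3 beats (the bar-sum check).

1) 0.0ms=0b +478.723ms=3/2b
2) 478.723ms=3/2b +478.723ms=3/2b
Σ=3b of 3 (188bpm 3/8) — PASS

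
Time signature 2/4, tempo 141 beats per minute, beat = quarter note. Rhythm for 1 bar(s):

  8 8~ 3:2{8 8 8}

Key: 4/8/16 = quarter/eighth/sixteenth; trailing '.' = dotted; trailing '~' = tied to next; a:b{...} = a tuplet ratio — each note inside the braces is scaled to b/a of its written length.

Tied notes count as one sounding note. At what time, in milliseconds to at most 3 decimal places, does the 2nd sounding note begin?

note 2 onset = 1/2b = 212.766ms

1. 0.0ms @ 0 + 212.766ms (1/2)
2. 212.766ms @ 1/2 + 354.61ms (5/6)
3. 567.376ms @ 4/3 + 141.844ms (1/3)
4. 709.22ms @ 5/3 + 141.844ms (1/3)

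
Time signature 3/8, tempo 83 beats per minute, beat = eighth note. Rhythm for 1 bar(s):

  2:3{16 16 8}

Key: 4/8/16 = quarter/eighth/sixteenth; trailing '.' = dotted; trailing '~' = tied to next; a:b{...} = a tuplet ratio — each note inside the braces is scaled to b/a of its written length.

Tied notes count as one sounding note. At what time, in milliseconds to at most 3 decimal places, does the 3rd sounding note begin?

1. 0.0ms @ 0 + 542.169ms (3/4)
2. 542.169ms @ 3/4 + 542.169ms (3/4)
3. 1084.337ms @ 3/2 + 1084.337ms (3/2)

note 3 onset = 3/2b = 1084.337ms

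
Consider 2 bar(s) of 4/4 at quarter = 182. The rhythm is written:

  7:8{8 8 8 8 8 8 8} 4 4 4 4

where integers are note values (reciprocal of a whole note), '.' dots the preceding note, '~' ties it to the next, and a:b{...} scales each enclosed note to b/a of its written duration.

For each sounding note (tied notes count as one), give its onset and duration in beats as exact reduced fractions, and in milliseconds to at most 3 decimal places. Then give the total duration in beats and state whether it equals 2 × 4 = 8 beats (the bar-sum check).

1) 0.0ms=0b +188.383ms=4/7b
2) 188.383ms=4/7b +188.383ms=4/7b
3) 376.766ms=8/7b +188.383ms=4/7b
4) 565.149ms=12/7b +188.383ms=4/7b
5) 753.532ms=16/7b +188.383ms=4/7b
6) 941.915ms=20/7b +188.383ms=4/7b
7) 1130.298ms=24/7b +188.383ms=4/7b
8) 1318.681ms=4b +329.67ms=1b
9) 1648.352ms=5b +329.67ms=1b
10) 1978.022ms=6b +329.67ms=1b
11) 2307.692ms=7b +329.67ms=1b
Σ=8b of 8 (182bpm 4/4) — PASS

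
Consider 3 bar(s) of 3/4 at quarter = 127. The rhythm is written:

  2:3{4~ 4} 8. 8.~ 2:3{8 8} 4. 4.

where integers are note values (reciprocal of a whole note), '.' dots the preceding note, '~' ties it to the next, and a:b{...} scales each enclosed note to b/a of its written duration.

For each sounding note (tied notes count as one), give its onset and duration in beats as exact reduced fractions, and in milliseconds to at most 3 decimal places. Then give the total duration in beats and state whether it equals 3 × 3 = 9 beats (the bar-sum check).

1) 0.0ms=0b +1417.323ms=3b
2) 1417.323ms=3b +354.331ms=3/4b
3) 1771.654ms=15/4b +708.661ms=3/2b
4) 2480.315ms=21/4b +354.331ms=3/4b
5) 2834.646ms=6b +708.661ms=3/2b
6) 3543.307ms=15/2b +708.661ms=3/2b
Σ=9b of 9 (127bpm 3/4) — PASS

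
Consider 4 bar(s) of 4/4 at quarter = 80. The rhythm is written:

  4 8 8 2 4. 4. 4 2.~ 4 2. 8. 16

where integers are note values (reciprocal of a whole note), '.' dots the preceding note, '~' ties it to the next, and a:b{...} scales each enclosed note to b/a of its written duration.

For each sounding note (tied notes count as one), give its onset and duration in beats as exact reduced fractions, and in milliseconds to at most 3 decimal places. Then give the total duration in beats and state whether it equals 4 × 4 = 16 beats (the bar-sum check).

1) 0.0ms=0b +750.0ms=1b
2) 750.0ms=1b +375.0ms=1/2b
3) 1125.0ms=3/2b +375.0ms=1/2b
4) 1500.0ms=2b +1500.0ms=2b
5) 3000.0ms=4b +1125.0ms=3/2b
6) 4125.0ms=11/2b +1125.0ms=3/2b
7) 5250.0ms=7b +750.0ms=1b
8) 6000.0ms=8b +3000.0ms=4b
9) 9000.0ms=12b +2250.0ms=3b
10) 11250.0ms=15b +562.5ms=3/4b
11) 11812.5ms=63/4b +187.5ms=1/4b
Σ=16b of 16 (80bpm 4/4) — PASS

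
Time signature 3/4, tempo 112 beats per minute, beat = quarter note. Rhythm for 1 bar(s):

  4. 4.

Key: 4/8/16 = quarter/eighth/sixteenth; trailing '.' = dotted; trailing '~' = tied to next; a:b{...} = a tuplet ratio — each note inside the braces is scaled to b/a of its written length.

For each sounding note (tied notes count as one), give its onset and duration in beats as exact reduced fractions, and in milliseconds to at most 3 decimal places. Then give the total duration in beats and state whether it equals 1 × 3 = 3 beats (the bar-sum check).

1) 0.0ms=0b +803.571ms=3/2b
2) 803.571ms=3/2b +803.571ms=3/2b
Σ=3b of 3 (112bpm 3/4) — PASS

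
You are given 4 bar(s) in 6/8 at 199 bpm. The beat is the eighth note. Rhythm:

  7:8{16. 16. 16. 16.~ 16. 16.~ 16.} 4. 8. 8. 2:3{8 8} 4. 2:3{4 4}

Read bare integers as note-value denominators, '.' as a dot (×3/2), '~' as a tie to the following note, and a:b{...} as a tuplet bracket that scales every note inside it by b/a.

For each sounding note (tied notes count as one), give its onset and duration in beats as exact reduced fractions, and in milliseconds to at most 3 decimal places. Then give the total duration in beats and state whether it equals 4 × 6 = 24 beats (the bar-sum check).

1) 0.0ms=0b +258.435ms=6/7b
2) 258.435ms=6/7b +258.435ms=6/7b
3) 516.87ms=12/7b +258.435ms=6/7b
4) 775.305ms=18/7b +516.87ms=12/7b
5) 1292.175ms=30/7b +516.87ms=12/7b
6) 1809.045ms=6b +904.523ms=3b
7) 2713.568ms=9b +452.261ms=3/2b
8) 3165.829ms=21/2b +452.261ms=3/2b
9) 3618.09ms=12b +452.261ms=3/2b
10) 4070.352ms=27/2b +452.261ms=3/2b
11) 4522.613ms=15b +904.523ms=3b
12) 5427.136ms=18b +904.523ms=3b
13) 6331.658ms=21b +904.523ms=3b
Σ=24b of 24 (199bpm 6/8) — PASS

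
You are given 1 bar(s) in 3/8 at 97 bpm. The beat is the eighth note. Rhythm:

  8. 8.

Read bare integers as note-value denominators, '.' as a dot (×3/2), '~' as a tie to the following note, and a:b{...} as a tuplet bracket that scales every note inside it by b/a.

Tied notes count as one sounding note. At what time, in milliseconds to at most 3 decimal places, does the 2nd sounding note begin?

note 2 onset = 3/2b = 927.835ms

1. 0.0ms @ 0 + 927.835ms (3/2)
2. 927.835ms @ 3/2 + 927.835ms (3/2)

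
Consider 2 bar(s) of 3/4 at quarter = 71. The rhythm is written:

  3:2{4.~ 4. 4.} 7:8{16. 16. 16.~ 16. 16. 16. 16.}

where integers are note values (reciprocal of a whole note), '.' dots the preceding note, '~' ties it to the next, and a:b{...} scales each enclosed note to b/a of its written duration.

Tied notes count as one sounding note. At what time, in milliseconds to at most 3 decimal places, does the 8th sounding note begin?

note 8 onset = 39/7b = 4708.249ms

1. 0.0ms @ 0 + 1690.141ms (2)
2. 1690.141ms @ 2 + 845.07ms (1)
3. 2535.211ms @ 3 + 362.173ms (3/7)
4. 2897.384ms @ 24/7 + 362.173ms (3/7)
5. 3259.557ms @ 27/7 + 724.346ms (6/7)
6. 3983.903ms @ 33/7 + 362.173ms (3/7)
7. 4346.076ms @ 36/7 + 362.173ms (3/7)
8. 4708.249ms @ 39/7 + 362.173ms (3/7)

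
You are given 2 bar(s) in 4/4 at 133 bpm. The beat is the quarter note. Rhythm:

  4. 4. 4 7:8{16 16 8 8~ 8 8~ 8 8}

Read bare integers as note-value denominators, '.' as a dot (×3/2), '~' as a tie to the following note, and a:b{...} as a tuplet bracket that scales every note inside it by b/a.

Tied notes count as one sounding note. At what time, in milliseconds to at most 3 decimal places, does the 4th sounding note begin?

note 4 onset = 4b = 1804.511ms

1. 0.0ms @ 0 + 676.692ms (3/2)
2. 676.692ms @ 3/2 + 676.692ms (3/2)
3. 1353.383ms @ 3 + 451.128ms (1)
4. 1804.511ms @ 4 + 128.894ms (2/7)
5. 1933.405ms @ 30/7 + 128.894ms (2/7)
6. 2062.299ms @ 32/7 + 257.787ms (4/7)
7. 2320.086ms @ 36/7 + 515.575ms (8/7)
8. 2835.661ms @ 44/7 + 515.575ms (8/7)
9. 3351.235ms @ 52/7 + 257.787ms (4/7)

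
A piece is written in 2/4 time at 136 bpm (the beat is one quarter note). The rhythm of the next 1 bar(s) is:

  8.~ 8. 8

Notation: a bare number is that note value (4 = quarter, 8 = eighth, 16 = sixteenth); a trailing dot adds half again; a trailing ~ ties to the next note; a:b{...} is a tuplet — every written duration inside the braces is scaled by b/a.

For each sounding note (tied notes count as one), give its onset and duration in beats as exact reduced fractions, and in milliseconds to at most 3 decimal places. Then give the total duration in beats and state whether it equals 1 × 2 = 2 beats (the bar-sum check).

1) 0.0ms=0b +661.765ms=3/2b
2) 661.765ms=3/2b +220.588ms=1/2b
Σ=2b of 2 (136bpm 2/4) — PASS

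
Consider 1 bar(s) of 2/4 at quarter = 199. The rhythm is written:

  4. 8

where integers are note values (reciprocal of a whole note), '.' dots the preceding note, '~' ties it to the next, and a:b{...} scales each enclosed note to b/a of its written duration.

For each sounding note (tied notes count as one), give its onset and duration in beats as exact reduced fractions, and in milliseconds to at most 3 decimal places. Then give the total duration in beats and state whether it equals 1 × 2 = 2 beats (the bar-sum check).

1) 0.0ms=0b +452.261ms=3/2b
2) 452.261ms=3/2b +150.754ms=1/2b
Σ=2b of 2 (199bpm 2/4) — PASS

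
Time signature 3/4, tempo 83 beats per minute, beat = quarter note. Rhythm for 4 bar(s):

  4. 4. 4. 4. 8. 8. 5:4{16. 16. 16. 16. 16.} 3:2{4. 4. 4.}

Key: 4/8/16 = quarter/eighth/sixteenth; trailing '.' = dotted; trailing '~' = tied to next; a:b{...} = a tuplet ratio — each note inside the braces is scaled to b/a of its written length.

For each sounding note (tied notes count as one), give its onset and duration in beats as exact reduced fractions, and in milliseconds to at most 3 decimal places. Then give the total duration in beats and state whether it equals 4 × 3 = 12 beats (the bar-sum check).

1) 0.0ms=0b +1084.337ms=3/2b
2) 1084.337ms=3/2b +1084.337ms=3/2b
3) 2168.675ms=3b +1084.337ms=3/2b
4) 3253.012ms=9/2b +1084.337ms=3/2b
5) 4337.349ms=6b +542.169ms=3/4b
6) 4879.518ms=27/4b +542.169ms=3/4b
7) 5421.687ms=15/2b +216.867ms=3/10b
8) 5638.554ms=39/5b +216.867ms=3/10b
9) 5855.422ms=81/10b +216.867ms=3/10b
10) 6072.289ms=42/5b +216.867ms=3/10b
11) 6289.157ms=87/10b +216.867ms=3/10b
12) 6506.024ms=9b +722.892ms=1b
13) 7228.916ms=10b +722.892ms=1b
14) 7951.807ms=11b +722.892ms=1b
Σ=12b of 12 (83bpm 3/4) — PASS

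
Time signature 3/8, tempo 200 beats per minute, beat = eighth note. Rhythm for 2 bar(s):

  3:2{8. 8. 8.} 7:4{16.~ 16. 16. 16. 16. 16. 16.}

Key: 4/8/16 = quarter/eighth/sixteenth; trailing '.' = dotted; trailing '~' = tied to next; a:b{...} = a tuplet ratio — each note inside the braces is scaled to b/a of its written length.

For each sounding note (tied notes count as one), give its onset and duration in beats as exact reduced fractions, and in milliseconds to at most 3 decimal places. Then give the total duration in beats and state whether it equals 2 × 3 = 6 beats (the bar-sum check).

1) 0.0ms=0b +300.0ms=1b
2) 300.0ms=1b +300.0ms=1b
3) 600.0ms=2b +300.0ms=1b
4) 900.0ms=3b +257.143ms=6/7b
5) 1157.143ms=27/7b +128.571ms=3/7b
6) 1285.714ms=30/7b +128.571ms=3/7b
7) 1414.286ms=33/7b +128.571ms=3/7b
8) 1542.857ms=36/7b +128.571ms=3/7b
9) 1671.429ms=39/7b +128.571ms=3/7b
Σ=6b of 6 (200bpm 3/8) — PASS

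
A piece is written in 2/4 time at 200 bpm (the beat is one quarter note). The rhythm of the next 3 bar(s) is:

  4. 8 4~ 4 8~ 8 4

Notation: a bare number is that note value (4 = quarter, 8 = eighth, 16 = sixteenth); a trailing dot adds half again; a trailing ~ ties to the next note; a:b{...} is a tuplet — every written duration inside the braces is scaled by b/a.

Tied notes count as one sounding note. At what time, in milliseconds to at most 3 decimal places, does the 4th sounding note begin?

note 4 onset = 4b = 1200.0ms

1. 0.0ms @ 0 + 450.0ms (3/2)
2. 450.0ms @ 3/2 + 150.0ms (1/2)
3. 600.0ms @ 2 + 600.0ms (2)
4. 1200.0ms @ 4 + 300.0ms (1)
5. 1500.0ms @ 5 + 300.0ms (1)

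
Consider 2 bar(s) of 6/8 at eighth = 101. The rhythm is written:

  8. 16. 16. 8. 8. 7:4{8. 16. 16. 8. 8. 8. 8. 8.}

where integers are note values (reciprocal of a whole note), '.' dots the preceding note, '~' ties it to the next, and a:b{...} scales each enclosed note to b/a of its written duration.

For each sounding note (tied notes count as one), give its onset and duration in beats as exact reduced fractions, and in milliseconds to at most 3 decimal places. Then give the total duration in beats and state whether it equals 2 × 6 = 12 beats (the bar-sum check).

1) 0.0ms=0b +891.089ms=3/2b
2) 891.089ms=3/2b +445.545ms=3/4b
3) 1336.634ms=9/4b +445.545ms=3/4b
4) 1782.178ms=3b +891.089ms=3/2b
5) 2673.267ms=9/2b +891.089ms=3/2b
6) 3564.356ms=6b +509.194ms=6/7b
7) 4073.55ms=48/7b +254.597ms=3/7b
8) 4328.147ms=51/7b +254.597ms=3/7b
9) 4582.744ms=54/7b +509.194ms=6/7b
10) 5091.938ms=60/7b +509.194ms=6/7b
11) 5601.132ms=66/7b +509.194ms=6/7b
12) 6110.325ms=72/7b +509.194ms=6/7b
13) 6619.519ms=78/7b +509.194ms=6/7b
Σ=12b of 12 (101bpm 6/8) — PASS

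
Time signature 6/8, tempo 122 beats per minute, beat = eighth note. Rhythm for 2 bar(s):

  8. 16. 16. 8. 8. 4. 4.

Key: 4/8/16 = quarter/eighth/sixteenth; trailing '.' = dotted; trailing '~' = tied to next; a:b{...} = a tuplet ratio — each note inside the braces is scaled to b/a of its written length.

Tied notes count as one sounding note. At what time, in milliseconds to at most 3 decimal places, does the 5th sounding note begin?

1. 0.0ms @ 0 + 737.705ms (3/2)
2. 737.705ms @ 3/2 + 368.852ms (3/4)
3. 1106.557ms @ 9/4 + 368.852ms (3/4)
4. 1475.41ms @ 3 + 737.705ms (3/2)
5. 2213.115ms @ 9/2 + 737.705ms (3/2)
6. 2950.82ms @ 6 + 1475.41ms (3)
7. 4426.23ms @ 9 + 1475.41ms (3)

note 5 onset = 9/2b = 2213.115ms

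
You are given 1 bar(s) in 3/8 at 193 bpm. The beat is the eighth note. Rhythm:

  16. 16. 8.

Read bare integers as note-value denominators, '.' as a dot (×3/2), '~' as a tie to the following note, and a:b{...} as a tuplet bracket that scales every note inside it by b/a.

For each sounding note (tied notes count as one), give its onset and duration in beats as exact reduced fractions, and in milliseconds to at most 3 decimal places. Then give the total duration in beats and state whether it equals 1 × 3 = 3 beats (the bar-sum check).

1) 0.0ms=0b +233.161ms=3/4b
2) 233.161ms=3/4b +233.161ms=3/4b
3) 466.321ms=3/2b +466.321ms=3/2b
Σ=3b of 3 (193bpm 3/8) — PASS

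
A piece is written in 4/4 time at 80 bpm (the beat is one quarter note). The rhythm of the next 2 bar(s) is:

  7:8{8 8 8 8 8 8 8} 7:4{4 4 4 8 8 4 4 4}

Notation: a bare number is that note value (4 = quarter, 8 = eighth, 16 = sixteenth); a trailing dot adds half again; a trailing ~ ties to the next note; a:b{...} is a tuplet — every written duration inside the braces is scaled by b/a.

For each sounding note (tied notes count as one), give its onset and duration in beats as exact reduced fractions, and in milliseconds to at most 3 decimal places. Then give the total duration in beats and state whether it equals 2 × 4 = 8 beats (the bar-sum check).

1) 0.0ms=0b +428.571ms=4/7b
2) 428.571ms=4/7b +428.571ms=4/7b
3) 857.143ms=8/7b +428.571ms=4/7b
4) 1285.714ms=12/7b +428.571ms=4/7b
5) 1714.286ms=16/7b +428.571ms=4/7b
6) 2142.857ms=20/7b +428.571ms=4/7b
7) 2571.429ms=24/7b +428.571ms=4/7b
8) 3000.0ms=4b +428.571ms=4/7b
9) 3428.571ms=32/7b +428.571ms=4/7b
10) 3857.143ms=36/7b +428.571ms=4/7b
11) 4285.714ms=40/7b +214.286ms=2/7b
12) 4500.0ms=6b +214.286ms=2/7b
13) 4714.286ms=44/7b +428.571ms=4/7b
14) 5142.857ms=48/7b +428.571ms=4/7b
15) 5571.429ms=52/7b +428.571ms=4/7b
Σ=8b of 8 (80bpm 4/4) — PASS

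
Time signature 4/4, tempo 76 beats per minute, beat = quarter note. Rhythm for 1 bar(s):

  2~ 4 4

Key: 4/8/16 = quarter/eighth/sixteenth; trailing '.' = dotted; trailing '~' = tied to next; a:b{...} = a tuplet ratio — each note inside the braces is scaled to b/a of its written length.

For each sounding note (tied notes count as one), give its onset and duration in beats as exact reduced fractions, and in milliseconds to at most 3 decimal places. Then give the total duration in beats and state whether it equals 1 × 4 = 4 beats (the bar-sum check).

1) 0.0ms=0b +2368.421ms=3b
2) 2368.421ms=3b +789.474ms=1b
Σ=4b of 4 (76bpm 4/4) — PASS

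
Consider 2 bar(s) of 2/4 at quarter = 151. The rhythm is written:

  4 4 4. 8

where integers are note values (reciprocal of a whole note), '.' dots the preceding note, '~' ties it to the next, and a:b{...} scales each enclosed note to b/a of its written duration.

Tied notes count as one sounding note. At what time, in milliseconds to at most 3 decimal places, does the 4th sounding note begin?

note 4 onset = 7/2b = 1390.728ms

1. 0.0ms @ 0 + 397.351ms (1)
2. 397.351ms @ 1 + 397.351ms (1)
3. 794.702ms @ 2 + 596.026ms (3/2)
4. 1390.728ms @ 7/2 + 198.675ms (1/2)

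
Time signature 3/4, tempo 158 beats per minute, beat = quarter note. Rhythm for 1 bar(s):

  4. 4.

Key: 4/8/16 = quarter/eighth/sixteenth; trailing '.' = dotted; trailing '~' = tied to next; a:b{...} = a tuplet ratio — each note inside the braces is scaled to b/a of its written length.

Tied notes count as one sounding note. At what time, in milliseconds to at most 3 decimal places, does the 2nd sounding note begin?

note 2 onset = 3/2b = 569.62ms

1. 0.0ms @ 0 + 569.62ms (3/2)
2. 569.62ms @ 3/2 + 569.62ms (3/2)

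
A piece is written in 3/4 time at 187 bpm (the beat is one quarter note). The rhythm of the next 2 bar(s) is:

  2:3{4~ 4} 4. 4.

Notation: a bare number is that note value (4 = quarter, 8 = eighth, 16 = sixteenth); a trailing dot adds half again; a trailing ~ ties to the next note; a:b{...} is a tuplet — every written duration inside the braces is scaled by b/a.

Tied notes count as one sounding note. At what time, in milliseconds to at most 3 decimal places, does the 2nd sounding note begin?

1. 0.0ms @ 0 + 962.567ms (3)
2. 962.567ms @ 3 + 481.283ms (3/2)
3. 1443.85ms @ 9/2 + 481.283ms (3/2)

note 2 onset = 3b = 962.567ms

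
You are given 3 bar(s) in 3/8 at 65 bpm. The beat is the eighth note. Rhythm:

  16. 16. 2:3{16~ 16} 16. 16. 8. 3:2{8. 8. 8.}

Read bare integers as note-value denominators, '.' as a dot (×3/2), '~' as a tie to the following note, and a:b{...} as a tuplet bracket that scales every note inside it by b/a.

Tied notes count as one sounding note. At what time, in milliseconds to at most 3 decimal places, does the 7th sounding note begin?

note 7 onset = 6b = 5538.462ms

1. 0.0ms @ 0 + 692.308ms (3/4)
2. 692.308ms @ 3/4 + 692.308ms (3/4)
3. 1384.615ms @ 3/2 + 1384.615ms (3/2)
4. 2769.231ms @ 3 + 692.308ms (3/4)
5. 3461.538ms @ 15/4 + 692.308ms (3/4)
6. 4153.846ms @ 9/2 + 1384.615ms (3/2)
7. 5538.462ms @ 6 + 923.077ms (1)
8. 6461.538ms @ 7 + 923.077ms (1)
9. 7384.615ms @ 8 + 923.077ms (1)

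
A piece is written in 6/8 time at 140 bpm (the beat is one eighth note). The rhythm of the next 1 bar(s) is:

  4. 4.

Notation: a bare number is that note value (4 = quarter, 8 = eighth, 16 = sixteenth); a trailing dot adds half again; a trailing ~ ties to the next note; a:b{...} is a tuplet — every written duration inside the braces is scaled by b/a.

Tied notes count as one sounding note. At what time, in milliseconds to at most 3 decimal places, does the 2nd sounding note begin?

1. 0.0ms @ 0 + 1285.714ms (3)
2. 1285.714ms @ 3 + 1285.714ms (3)

note 2 onset = 3b = 1285.714ms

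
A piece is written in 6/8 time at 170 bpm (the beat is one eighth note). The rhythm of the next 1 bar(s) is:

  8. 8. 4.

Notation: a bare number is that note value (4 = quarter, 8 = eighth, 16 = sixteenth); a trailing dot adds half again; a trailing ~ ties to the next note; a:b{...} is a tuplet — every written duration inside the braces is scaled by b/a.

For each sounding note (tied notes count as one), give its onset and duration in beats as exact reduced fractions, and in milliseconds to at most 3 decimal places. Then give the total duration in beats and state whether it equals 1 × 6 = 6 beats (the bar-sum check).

1) 0.0ms=0b +529.412ms=3/2b
2) 529.412ms=3/2b +529.412ms=3/2b
3) 1058.824ms=3b +1058.824ms=3b
Σ=6b of 6 (170bpm 6/8) — PASS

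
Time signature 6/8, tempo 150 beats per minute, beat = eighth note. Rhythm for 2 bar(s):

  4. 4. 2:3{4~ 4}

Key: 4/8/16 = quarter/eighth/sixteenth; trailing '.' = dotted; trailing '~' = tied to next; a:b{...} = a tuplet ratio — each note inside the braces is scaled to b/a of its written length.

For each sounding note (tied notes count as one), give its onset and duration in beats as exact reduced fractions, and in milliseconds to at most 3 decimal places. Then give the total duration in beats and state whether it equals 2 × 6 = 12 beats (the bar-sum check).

1) 0.0ms=0b +1200.0ms=3b
2) 1200.0ms=3b +1200.0ms=3b
3) 2400.0ms=6b +2400.0ms=6b
Σ=12b of 12 (150bpm 6/8) — PASS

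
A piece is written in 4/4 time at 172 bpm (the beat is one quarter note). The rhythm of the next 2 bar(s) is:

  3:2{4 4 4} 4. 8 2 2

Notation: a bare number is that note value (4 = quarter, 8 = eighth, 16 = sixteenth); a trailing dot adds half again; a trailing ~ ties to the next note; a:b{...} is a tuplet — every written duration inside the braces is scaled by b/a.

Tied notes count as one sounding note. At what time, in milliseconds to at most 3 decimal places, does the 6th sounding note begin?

note 6 onset = 4b = 1395.349ms

1. 0.0ms @ 0 + 232.558ms (2/3)
2. 232.558ms @ 2/3 + 232.558ms (2/3)
3. 465.116ms @ 4/3 + 232.558ms (2/3)
4. 697.674ms @ 2 + 523.256ms (3/2)
5. 1220.93ms @ 7/2 + 174.419ms (1/2)
6. 1395.349ms @ 4 + 697.674ms (2)
7. 2093.023ms @ 6 + 697.674ms (2)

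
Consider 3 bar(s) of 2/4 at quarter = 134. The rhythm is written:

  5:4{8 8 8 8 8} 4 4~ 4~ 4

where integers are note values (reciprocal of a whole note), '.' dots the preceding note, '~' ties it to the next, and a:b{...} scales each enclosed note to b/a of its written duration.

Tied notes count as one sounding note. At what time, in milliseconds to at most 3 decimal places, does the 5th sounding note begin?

1. 0.0ms @ 0 + 179.104ms (2/5)
2. 179.104ms @ 2/5 + 179.104ms (2/5)
3. 358.209ms @ 4/5 + 179.104ms (2/5)
4. 537.313ms @ 6/5 + 179.104ms (2/5)
5. 716.418ms @ 8/5 + 179.104ms (2/5)
6. 895.522ms @ 2 + 447.761ms (1)
7. 1343.284ms @ 3 + 1343.284ms (3)

note 5 onset = 8/5b = 716.418ms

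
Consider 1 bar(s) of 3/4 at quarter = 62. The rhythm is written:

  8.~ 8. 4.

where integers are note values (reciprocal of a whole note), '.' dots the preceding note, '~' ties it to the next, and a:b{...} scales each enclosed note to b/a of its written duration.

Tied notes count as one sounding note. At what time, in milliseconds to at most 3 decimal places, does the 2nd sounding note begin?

note 2 onset = 3/2b = 1451.613ms

1. 0.0ms @ 0 + 1451.613ms (3/2)
2. 1451.613ms @ 3/2 + 1451.613ms (3/2)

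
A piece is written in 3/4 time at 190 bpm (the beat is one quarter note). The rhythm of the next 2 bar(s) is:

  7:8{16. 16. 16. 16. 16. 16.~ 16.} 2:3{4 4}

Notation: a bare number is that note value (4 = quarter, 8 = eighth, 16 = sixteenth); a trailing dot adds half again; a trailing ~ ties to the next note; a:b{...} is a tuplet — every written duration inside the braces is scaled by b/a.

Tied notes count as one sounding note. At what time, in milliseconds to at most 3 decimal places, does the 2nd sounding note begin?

note 2 onset = 3/7b = 135.338ms

1. 0.0ms @ 0 + 135.338ms (3/7)
2. 135.338ms @ 3/7 + 135.338ms (3/7)
3. 270.677ms @ 6/7 + 135.338ms (3/7)
4. 406.015ms @ 9/7 + 135.338ms (3/7)
5. 541.353ms @ 12/7 + 135.338ms (3/7)
6. 676.692ms @ 15/7 + 270.677ms (6/7)
7. 947.368ms @ 3 + 473.684ms (3/2)
8. 1421.053ms @ 9/2 + 473.684ms (3/2)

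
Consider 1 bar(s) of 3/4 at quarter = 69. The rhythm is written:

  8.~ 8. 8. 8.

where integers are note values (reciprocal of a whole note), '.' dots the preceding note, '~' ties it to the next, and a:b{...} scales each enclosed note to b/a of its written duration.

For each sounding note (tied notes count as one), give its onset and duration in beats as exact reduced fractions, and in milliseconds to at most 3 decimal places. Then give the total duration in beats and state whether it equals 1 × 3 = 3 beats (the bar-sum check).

1) 0.0ms=0b +1304.348ms=3/2b
2) 1304.348ms=3/2b +652.174ms=3/4b
3) 1956.522ms=9/4b +652.174ms=3/4b
Σ=3b of 3 (69bpm 3/4) — PASS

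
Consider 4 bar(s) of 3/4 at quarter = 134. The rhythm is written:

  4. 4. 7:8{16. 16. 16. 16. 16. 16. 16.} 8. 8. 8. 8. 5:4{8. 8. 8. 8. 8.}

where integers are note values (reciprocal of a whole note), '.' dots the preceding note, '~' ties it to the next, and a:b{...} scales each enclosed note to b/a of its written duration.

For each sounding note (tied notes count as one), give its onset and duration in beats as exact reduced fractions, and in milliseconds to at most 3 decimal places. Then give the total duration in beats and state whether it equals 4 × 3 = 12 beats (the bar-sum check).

1) 0.0ms=0b +671.642ms=3/2b
2) 671.642ms=3/2b +671.642ms=3/2b
3) 1343.284ms=3b +191.898ms=3/7b
4) 1535.181ms=24/7b +191.898ms=3/7b
5) 1727.079ms=27/7b +191.898ms=3/7b
6) 1918.977ms=30/7b +191.898ms=3/7b
7) 2110.874ms=33/7b +191.898ms=3/7b
8) 2302.772ms=36/7b +191.898ms=3/7b
9) 2494.67ms=39/7b +191.898ms=3/7b
10) 2686.567ms=6b +335.821ms=3/4b
11) 3022.388ms=27/4b +335.821ms=3/4b
12) 3358.209ms=15/2b +335.821ms=3/4b
13) 3694.03ms=33/4b +335.821ms=3/4b
14) 4029.851ms=9b +268.657ms=3/5b
15) 4298.507ms=48/5b +268.657ms=3/5b
16) 4567.164ms=51/5b +268.657ms=3/5b
17) 4835.821ms=54/5b +268.657ms=3/5b
18) 5104.478ms=57/5b +268.657ms=3/5b
Σ=12b of 12 (134bpm 3/4) — PASS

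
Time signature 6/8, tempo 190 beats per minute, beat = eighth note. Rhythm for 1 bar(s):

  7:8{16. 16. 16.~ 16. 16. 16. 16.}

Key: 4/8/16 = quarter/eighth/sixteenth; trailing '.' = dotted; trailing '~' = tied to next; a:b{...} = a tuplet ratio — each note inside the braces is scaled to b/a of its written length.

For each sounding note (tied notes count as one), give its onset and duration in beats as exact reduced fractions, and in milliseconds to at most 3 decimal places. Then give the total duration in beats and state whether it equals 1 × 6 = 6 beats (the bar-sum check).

1) 0.0ms=0b +270.677ms=6/7b
2) 270.677ms=6/7b +270.677ms=6/7b
3) 541.353ms=12/7b +541.353ms=12/7b
4) 1082.707ms=24/7b +270.677ms=6/7b
5) 1353.383ms=30/7b +270.677ms=6/7b
6) 1624.06ms=36/7b +270.677ms=6/7b
Σ=6b of 6 (190bpm 6/8) — PASS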